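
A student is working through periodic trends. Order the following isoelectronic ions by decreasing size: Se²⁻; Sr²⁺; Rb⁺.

Se²⁻, Rb⁺, Sr²⁺

All of these have 36 electrons, so size is governed by nuclear charge alone: the more protons, the stronger the pull on the same electron cloud, and the smaller the ion.
Nuclear charges: Sr²⁺ (Z=38), Rb⁺ (Z=37), Se²⁻ (Z=34).
Largest to smallest: Se²⁻ > Rb⁺ > Sr²⁺.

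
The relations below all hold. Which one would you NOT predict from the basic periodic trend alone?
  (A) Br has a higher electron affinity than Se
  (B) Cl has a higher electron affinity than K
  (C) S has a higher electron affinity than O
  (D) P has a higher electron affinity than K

The general trend: electron affinity increases across a period and decreases down a group.
(A) Br (period 4, group 17) vs Se (period 4, group 16): the stated order agrees with the simple trend.
(B) Cl (period 3, group 17) vs K (period 4, group 1): the stated order agrees with the simple trend.
(C) S (period 3, group 16) vs O (period 2, group 16): the stated order contradicts the simple trend.
(D) P (period 3, group 15) vs K (period 4, group 1): the stated order agrees with the simple trend.
The exception is (C): the compact 2p subshell of O repels the added electron more than S's larger 3p does.

(C)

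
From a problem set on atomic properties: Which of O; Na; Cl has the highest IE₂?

After 1 electron has been removed, what remains? O⁺ still has 5 valence electrons; Na⁺ is the bare [Ne] core; Cl⁺ still has 6 valence electrons.
Pulling an electron out of a noble-gas core costs far more than removing a remaining valence electron, so Na sits at the high end of IE_2.
Valence configurations: O⁺ [He]2s²2p³, Cl⁺ [Ne]3s²3p⁴.
Approximate IE_2 values (kJ/mol): O 3388, Na 4562, Cl 2298.
So the second ionization energies run Cl < O < Na.

Na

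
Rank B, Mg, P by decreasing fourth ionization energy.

The fourth ionization energy removes an electron from the +3 ion. For each element: B³⁺ is the bare [He] core; Mg³⁺ is already 1 electron into the core; P³⁺ still has 2 valence electrons.
Pulling an electron out of a noble-gas core costs far more than removing a remaining valence electron, so Mg and B sit at the high end of IE_4.
Approximate IE_4 values (kJ/mol): B 25026, Mg 10543, P 4964.
So the fourth ionization energies run P < Mg < B.

B > Mg > P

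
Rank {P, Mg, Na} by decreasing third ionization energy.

The third ionization energy removes an electron from the +2 ion. For each element: P²⁺ still has 3 valence electrons; Mg²⁺ is the bare [Ne] core; Na²⁺ is already 1 electron into the core.
Breaking into a closed-shell core is much more expensive than removing a leftover valence electron — Na and Mg have the largest IE_3 here.
The numbers (kJ/mol): P 2914, Mg 7733, Na 6910.
Putting it together, IE_3: P < Na < Mg.

Mg, Na, P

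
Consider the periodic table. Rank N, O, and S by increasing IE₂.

S < N < O

Consider each +1 ion: N⁺ still has 4 valence electrons; O⁺ still has 5 valence electrons; S⁺ still has 5 valence electrons.
All are still removing valence electrons, so compare the +1 ions as you would atoms: IE_2 generally rises across a period (higher Z_eff) and falls down a group (larger shell), subject to the usual subshell exceptions.
Valence configurations: N⁺ [He]2s²2p², O⁺ [He]2s²2p³, S⁺ [Ne]3s²3p³.
Tabulated IE_2 (kJ/mol): N 2856, O 3388, S 2252.
Hence IE_2: S < N < O.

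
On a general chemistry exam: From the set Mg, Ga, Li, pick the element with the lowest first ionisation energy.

Li

IE₁ increases left→right with effective nuclear charge and decreases top→bottom as the valence shell moves farther out.
A diagonal step moves right (one effect) and down (the opposite effect) at once.
Ga > Li: the two effects oppose for this pair; the across-period effect wins (579 vs 520 kJ/mol).
Mg > Ga: the two effects oppose for this pair; the down-group effect wins (738 vs 579 kJ/mol).
For reference (kJ/mol): Li 520, Mg 738, Ga 579.
The lowest first ionisation energy among these belongs to Li.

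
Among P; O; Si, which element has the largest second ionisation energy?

The second ionization energy removes an electron from the +1 ion. For each element: P⁺ still has 4 valence electrons; O⁺ still has 5 valence electrons; Si⁺ still has 3 valence electrons.
All are still removing valence electrons, so compare the +1 ions as you would atoms: IE_2 generally rises across a period (higher Z_eff) and falls down a group (larger shell), subject to the usual subshell exceptions.
Valence configurations: P⁺ [Ne]3s²3p², O⁺ [He]2s²2p³, Si⁺ [Ne]3s²3p¹.
The numbers (kJ/mol): P 1907, O 3388, Si 1577.
So the second ionization energies run Si < P < O.

O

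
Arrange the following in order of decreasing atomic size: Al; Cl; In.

Al is in period 3, group 13; Cl is in period 3, group 17; In is in period 5, group 13.
Atomic radius shrinks across a period as nuclear charge pulls the same shell inward, and grows down a group as new shells are added.
Neither a single period nor a single group — weigh both effects.
Al > Cl: Al lies to the left of Cl in period 3, so the across-period effect alone puts Al larger.
In > Al: they share group 13; the group trend gives In the larger value.
For reference (pm): Al 126, Cl 99, In 142.
So from largest to smallest: In > Al > Cl.

In > Al > Cl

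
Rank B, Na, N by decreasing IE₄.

B, Na, N

Consider each +3 ion: B³⁺ is the bare [He] core; Na³⁺ is already 2 electrons into the core; N³⁺ still has 2 valence electrons.
Pulling an electron out of a noble-gas core costs far more than removing a remaining valence electron, so Na and B sit at the high end of IE_4.
Tabulated IE_4 (kJ/mol): B 25026, Na 9543, N 7475.
Putting it together, IE_4: N < Na < B.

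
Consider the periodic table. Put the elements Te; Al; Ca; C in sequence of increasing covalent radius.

Radius decreases left→right (rising Z_eff, same n) and increases top→bottom (higher n).
Neither a single period nor a single group — weigh both effects.
Al > C: relative to C, both the across-period and down-group shifts push Al's atomic radius up.
Te > Al: period and group pull opposite ways; the down-group shift dominates (136 vs 126 pm).
Ca > Te: period and group pull opposite ways; the across-period shift dominates (171 vs 136 pm).
Approximate values (pm): C 75, Al 126, Ca 171, Te 136.
So from smallest to largest: C < Al < Te < Ca.

C < Al < Te < Ca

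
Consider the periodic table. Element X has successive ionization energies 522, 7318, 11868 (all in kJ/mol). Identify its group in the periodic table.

Group 1

Look for the largest jump between consecutive ionization energies: IE2/IE1 ≈ 14.0, far larger than any earlier ratio.
That jump marks the point where a core electron is being removed. So the atom has 1 valence electron.
A main-group element with 1 valence electron is in group 1.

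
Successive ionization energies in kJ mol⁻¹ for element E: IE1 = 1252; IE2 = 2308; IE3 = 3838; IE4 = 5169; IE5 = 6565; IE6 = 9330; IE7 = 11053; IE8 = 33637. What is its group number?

Group 17

Look for the largest jump between consecutive ionization energies: IE8/IE7 ≈ 3.0, far larger than any earlier ratio.
That jump marks the point where a core electron is being removed. So the atom has 7 valence electrons.
A main-group element with 7 valence electrons is in group 17.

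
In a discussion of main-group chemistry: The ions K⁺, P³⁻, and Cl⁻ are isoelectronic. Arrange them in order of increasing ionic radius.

All of these have 18 electrons, so size is governed by nuclear charge alone: the more protons, the stronger the pull on the same electron cloud, and the smaller the ion.
Nuclear charges: K⁺ (Z=19), Cl⁻ (Z=17), P³⁻ (Z=15).
Smallest to largest: K⁺ < Cl⁻ < P³⁻.

K⁺, Cl⁻, P³⁻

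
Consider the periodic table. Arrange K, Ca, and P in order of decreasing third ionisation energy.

IE_3 is the cost of taking one more electron from the +2 cation: K²⁺ is already 1 electron into the core; Ca²⁺ is the bare [Ar] core; P²⁺ still has 3 valence electrons.
Pulling an electron out of a noble-gas core costs far more than removing a remaining valence electron, so K and Ca sit at the high end of IE_3.
The numbers (kJ/mol): K 4420, Ca 4912, P 2914.
Hence IE_3: P < K < Ca.

Ca, K, P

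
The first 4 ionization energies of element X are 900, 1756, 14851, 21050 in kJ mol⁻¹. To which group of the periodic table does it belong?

Look for the largest jump between consecutive ionization energies: IE3/IE2 ≈ 8.5, far larger than any earlier ratio.
That jump marks the point where a core electron is being removed. So the atom has 2 valence electrons.
A main-group element with 2 valence electrons is in group 2.

Group 2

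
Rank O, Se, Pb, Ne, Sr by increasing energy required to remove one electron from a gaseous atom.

O is in period 2, group 16; Ne is in period 2, group 18; Se is in period 4, group 16; Sr is in period 5, group 2; Pb is in period 6, group 14.
Across a period the outer electron is held more tightly (higher IE₁); down a group it sits in a higher shell, more shielded, and comes off more easily.
Here both period and group differ, so the two effects have to be weighed against each other.
Pb > Sr: period and group pull opposite ways; the across-period shift dominates (716 vs 550 kJ/mol).
Se > Pb: both effects reinforce here, so Se is clearly the higher of the two.
O > Se: they share group 16; the group trend gives O the larger value.
Ne > O: both are in period 2; the period trend gives Ne the larger value.
For reference (kJ/mol): O 1314, Ne 2081, Se 941, Sr 550, Pb 716.
So from lowest to highest: Sr < Pb < Se < O < Ne.

Sr < Pb < Se < O < Ne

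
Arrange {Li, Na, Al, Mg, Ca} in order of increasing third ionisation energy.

Al < Ca < Na < Mg < Li

After 2 electrons have been removed, what remains? Li²⁺ is already 1 electron into the core; Na²⁺ is already 1 electron into the core; Al²⁺ still has 1 valence electron; Mg²⁺ is the bare [Ne] core; Ca²⁺ is the bare [Ar] core.
Breaking into a closed-shell core is much more expensive than removing a leftover valence electron — Ca, Na, Mg and Li have the largest IE_3 here.
Tabulated IE_3 (kJ/mol): Li 11815, Na 6910, Al 2745, Mg 7733, Ca 4912.
Hence IE_3: Al < Ca < Na < Mg < Li.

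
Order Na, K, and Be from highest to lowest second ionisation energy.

Na > K > Be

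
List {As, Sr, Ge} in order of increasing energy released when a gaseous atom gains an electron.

Sr < As < Ge

Ge is in period 4, group 14; As is in period 4, group 15; Sr is in period 5, group 2.
Electron affinity generally becomes more exothermic across a period toward the halogens and less exothermic down a group.
These span different periods and groups, so the two trends combine.
As > Sr: relative to Sr, both the across-period and down-group shifts push As's electron affinity up.
Ge > As: this pair runs against the simple trend — see the exception note.
Note the exception: Ge has a higher electron affinity than As, contrary to the simple trend — adding an electron to As's half-filled 4p³ is unfavourable, so Ge (4p²) has the more exothermic EA.
For reference (kJ/mol): Ge 119, As 78, Sr 5.
So from lowest to highest: Sr < As < Ge.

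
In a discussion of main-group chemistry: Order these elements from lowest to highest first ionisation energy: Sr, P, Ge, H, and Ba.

H is in period 1, group 1; P is in period 3, group 15; Ge is in period 4, group 14; Sr is in period 5, group 2; Ba is in period 6, group 2.
IE₁ increases left→right with effective nuclear charge and decreases top→bottom as the valence shell moves farther out.
These span different periods and groups, so the two trends combine.
Sr > Ba: Sr sits above Ba in group 2, so the down-group effect alone puts Sr higher.
Ge > Sr: both effects reinforce here, so Ge is clearly the higher of the two.
P > Ge: relative to Ge, both the across-period and down-group shifts push P's first ionization energy up.
H > P: period and group pull opposite ways; the down-group shift dominates (1312 vs 1012 kJ/mol).
For reference (kJ/mol): H 1312, P 1012, Ge 762, Sr 550, Ba 503.
So from lowest to highest: Ba < Sr < Ge < P < H.

Ba, Sr, Ge, P, H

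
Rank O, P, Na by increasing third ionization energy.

After 2 electrons have been removed, what remains? O²⁺ still has 4 valence electrons; P²⁺ still has 3 valence electrons; Na²⁺ is already 1 electron into the core.
Pulling an electron out of a noble-gas core costs far more than removing a remaining valence electron, so Na sits at the high end of IE_3.
Valence configurations: O²⁺ [He]2s²2p², P²⁺ [Ne]3s²3p¹.
Approximate IE_3 values (kJ/mol): O 5300, P 2914, Na 6910.
Overall IE_3 order: P < O < Na.

P, O, Na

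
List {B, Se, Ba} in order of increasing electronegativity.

B is in period 2, group 13; Se is in period 4, group 16; Ba is in period 6, group 2.
Electronegativity increases across a period and decreases down a group, tracking effective nuclear charge and atomic size.
These span different periods and groups, so the two trends combine.
B > Ba: relative to Ba, both the across-period and down-group shifts push B's electronegativity up.
Se > B: period and group pull opposite ways; the across-period shift dominates (2.55 vs 2.04).
Tabulated electronegativity (Pauling): B 2.04, Se 2.55, Ba 0.89.
So from lowest to highest: Ba < B < Se.

Ba < B < Se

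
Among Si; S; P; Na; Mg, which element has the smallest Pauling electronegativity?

Na is in period 3, group 1; Mg is in period 3, group 2; Si is in period 3, group 14; P is in period 3, group 15; S is in period 3, group 16.
Smaller atoms with higher effective nuclear charge are more electronegative.
All lie in period 3, so electronegativity increases left to right.
The smallest Pauling electronegativity among these belongs to Na.

Na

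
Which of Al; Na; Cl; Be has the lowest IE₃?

Al

After 2 electrons have been removed, what remains? Al²⁺ still has 1 valence electron; Na²⁺ is already 1 electron into the core; Cl²⁺ still has 5 valence electrons; Be²⁺ is the bare [He] core.
Pulling an electron out of a noble-gas core costs far more than removing a remaining valence electron, so Na and Be sit at the high end of IE_3.
Valence configurations: Al²⁺ [Ne]3s¹, Cl²⁺ [Ne]3s²3p³.
Approximate IE_3 values (kJ/mol): Al 2745, Na 6910, Cl 3822, Be 14849.
So the third ionization energies run Al < Cl < Na < Be.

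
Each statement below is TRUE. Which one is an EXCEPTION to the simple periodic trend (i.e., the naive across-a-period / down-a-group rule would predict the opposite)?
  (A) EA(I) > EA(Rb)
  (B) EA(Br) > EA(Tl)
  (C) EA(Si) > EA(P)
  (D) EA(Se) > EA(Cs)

The general trend: electron affinity increases across a period and decreases down a group.
(A) I (period 5, group 17) vs Rb (period 5, group 1): the stated order agrees with the simple trend.
(B) Br (period 4, group 17) vs Tl (period 6, group 13): the stated order agrees with the simple trend.
(C) Si (period 3, group 14) vs P (period 3, group 15): the stated order contradicts the simple trend.
(D) Se (period 4, group 16) vs Cs (period 6, group 1): the stated order agrees with the simple trend.
The exception is (C): adding an electron to P's half-filled 3p³ is unfavourable, so Si (3p²) has the more exothermic EA.

(C)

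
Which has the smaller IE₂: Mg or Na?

Consider each +1 ion: Mg⁺ still has 1 valence electron; Na⁺ is the bare [Ne] core.
Pulling an electron out of a noble-gas core costs far more than removing a remaining valence electron, so Na sits at the high end of IE_2.
Tabulated IE_2 (kJ/mol): Mg 1451, Na 4562.
So the second ionization energies run Mg < Na.

Mg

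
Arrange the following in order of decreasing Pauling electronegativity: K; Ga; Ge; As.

As > Ge > Ga > K

K is in period 4, group 1; Ga is in period 4, group 13; Ge is in period 4, group 14; As is in period 4, group 15.
Atoms toward the upper right of the periodic table pull bonding electrons most strongly.
All lie in period 4, so electronegativity increases left to right.
So from highest to lowest: As > Ge > Ga > K.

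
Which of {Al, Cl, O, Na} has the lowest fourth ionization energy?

Cl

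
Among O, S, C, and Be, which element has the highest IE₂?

O

After 1 electron has been removed, what remains? O⁺ still has 5 valence electrons; S⁺ still has 5 valence electrons; C⁺ still has 3 valence electrons; Be⁺ still has 1 valence electron.
All are still removing valence electrons, so compare the +1 ions as you would atoms: IE_2 generally rises across a period (higher Z_eff) and falls down a group (larger shell), subject to the usual subshell exceptions.
Valence configurations: O⁺ [He]2s²2p³, S⁺ [Ne]3s²3p³, C⁺ [He]2s²2p¹, Be⁺ [He]2s¹.
The numbers (kJ/mol): O 3388, S 2252, C 2353, Be 1757.
Overall IE_2 order: Be < S < C < O.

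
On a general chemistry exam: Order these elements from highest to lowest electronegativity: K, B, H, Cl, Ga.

Cl > H > B > Ga > K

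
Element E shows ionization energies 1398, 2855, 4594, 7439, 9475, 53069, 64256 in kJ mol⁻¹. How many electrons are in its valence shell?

5

Look for the largest jump between consecutive ionization energies: IE6/IE5 ≈ 5.6, far larger than any earlier ratio.
That jump marks the point where a core electron is being removed. So the atom has 5 valence electrons.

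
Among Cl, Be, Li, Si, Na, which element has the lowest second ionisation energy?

After 1 electron has been removed, what remains? Cl⁺ still has 6 valence electrons; Be⁺ still has 1 valence electron; Li⁺ is the bare [He] core; Si⁺ still has 3 valence electrons; Na⁺ is the bare [Ne] core.
Breaking into a closed-shell core is much more expensive than removing a leftover valence electron — Na and Li have the largest IE_2 here.
Valence configurations: Cl⁺ [Ne]3s²3p⁴, Be⁺ [He]2s¹, Si⁺ [Ne]3s²3p¹.
Approximate IE_2 values (kJ/mol): Cl 2298, Be 1757, Li 7298, Si 1577, Na 4562.
So the second ionization energies run Si < Be < Cl < Na < Li.

Si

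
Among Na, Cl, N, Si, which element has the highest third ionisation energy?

Consider each +2 ion: Na²⁺ is already 1 electron into the core; Cl²⁺ still has 5 valence electrons; N²⁺ still has 3 valence electrons; Si²⁺ still has 2 valence electrons.
Breaking into a closed-shell core is much more expensive than removing a leftover valence electron — Na has the largest IE_3 here.
Valence configurations: Cl²⁺ [Ne]3s²3p³, N²⁺ [He]2s²2p¹, Si²⁺ [Ne]3s².
Tabulated IE_3 (kJ/mol): Na 6910, Cl 3822, N 4578, Si 3232.
Putting it together, IE_3: Si < Cl < N < Na.

Na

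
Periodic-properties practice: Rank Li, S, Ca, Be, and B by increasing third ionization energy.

IE_3 is the cost of taking one more electron from the +2 cation: Li²⁺ is already 1 electron into the core; S²⁺ still has 4 valence electrons; Ca²⁺ is the bare [Ar] core; Be²⁺ is the bare [He] core; B²⁺ still has 1 valence electron.
Core electrons are held far more tightly than valence electrons, so Ca, Li and Be top the IE_3 order.
Valence configurations: S²⁺ [Ne]3s²3p², B²⁺ [He]2s¹.
Approximate IE_3 values (kJ/mol): Li 11815, S 3357, Ca 4912, Be 14849, B 3660.
So the third ionization energies run S < B < Ca < Li < Be.

S < B < Ca < Li < Be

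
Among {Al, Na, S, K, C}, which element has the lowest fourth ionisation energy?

IE_4 is the cost of taking one more electron from the +3 cation: Al³⁺ is the bare [Ne] core; Na³⁺ is already 2 electrons into the core; S³⁺ still has 3 valence electrons; K³⁺ is already 2 electrons into the core; C³⁺ still has 1 valence electron.
Usually core removal costs more than valence removal, but here the competition is close: a tightly held n=2 valence electron can cost more to remove than an n=3 core electron, so the actual values have to decide it.
Valence configurations: S³⁺ [Ne]3s²3p¹, C³⁺ [He]2s¹.
The numbers (kJ/mol): Al 11577, Na 9543, S 4556, K 5877, C 6223.
Putting it together, IE_4: S < K < C < Na < Al.

S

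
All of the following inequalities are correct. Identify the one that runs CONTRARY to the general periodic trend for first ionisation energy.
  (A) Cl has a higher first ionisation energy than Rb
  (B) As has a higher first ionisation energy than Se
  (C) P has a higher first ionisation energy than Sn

The general trend: first ionisation energy increases across a period and decreases down a group.
(A) Cl (period 3, group 17) vs Rb (period 5, group 1): the stated order agrees with the simple trend.
(B) As (period 4, group 15) vs Se (period 4, group 16): the stated order contradicts the simple trend.
(C) P (period 3, group 15) vs Sn (period 5, group 14): the stated order agrees with the simple trend.
The exception is (B): Se (4p⁴) ionizes more easily than half-filled As (4p³).

(B)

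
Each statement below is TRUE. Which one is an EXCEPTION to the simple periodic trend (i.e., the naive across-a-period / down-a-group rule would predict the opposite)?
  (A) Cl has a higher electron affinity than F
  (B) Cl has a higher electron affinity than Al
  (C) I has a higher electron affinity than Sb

(A)

The general trend: electron affinity increases across a period and decreases down a group.
(A) Cl (period 3, group 17) vs F (period 2, group 17): the stated order contradicts the simple trend.
(B) Cl (period 3, group 17) vs Al (period 3, group 13): the stated order agrees with the simple trend.
(C) I (period 5, group 17) vs Sb (period 5, group 15): the stated order agrees with the simple trend.
The exception is (A): F's small 2p subshell makes the incoming electron feel strong e⁻–e⁻ repulsion, so Cl actually releases more energy on gaining an electron.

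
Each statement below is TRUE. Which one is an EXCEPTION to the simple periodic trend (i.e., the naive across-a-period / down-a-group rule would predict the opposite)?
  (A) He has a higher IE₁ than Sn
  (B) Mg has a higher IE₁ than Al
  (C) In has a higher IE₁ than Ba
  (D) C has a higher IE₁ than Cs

The general trend: IE₁ increases across a period and decreases down a group.
(A) He (period 1, group 18) vs Sn (period 5, group 14): the stated order agrees with the simple trend.
(B) Mg (period 3, group 2) vs Al (period 3, group 13): the stated order contradicts the simple trend.
(C) In (period 5, group 13) vs Ba (period 6, group 2): the stated order agrees with the simple trend.
(D) C (period 2, group 14) vs Cs (period 6, group 1): the stated order agrees with the simple trend.
The exception is (B): Al's single 3p electron is easier to remove than one from Mg's filled 3s².

(B)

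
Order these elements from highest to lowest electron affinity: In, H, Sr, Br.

Br > H > In > Sr

H is in period 1, group 1; Br is in period 4, group 17; Sr is in period 5, group 2; In is in period 5, group 13.
Atoms with high Z_eff and room in the valence shell (especially the halogens) have the most exothermic electron affinities.
Here both period and group differ, so the two effects have to be weighed against each other.
In > Sr: In lies to the right of Sr in period 5, so the across-period effect alone puts In higher.
H > In: period and group pull opposite ways; the down-group shift dominates (73 vs 29 kJ/mol).
Br > H: the two effects oppose for this pair; the across-period effect wins (325 vs 73 kJ/mol).
Approximate values (kJ/mol): H 73, Br 325, Sr 5, In 29.
So from highest to lowest: Br > H > In > Sr.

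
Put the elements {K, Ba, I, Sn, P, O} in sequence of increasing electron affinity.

O is in period 2, group 16; P is in period 3, group 15; K is in period 4, group 1; Sn is in period 5, group 14; I is in period 5, group 17; Ba is in period 6, group 2.
EA tends to increase across a period and decrease down a group, though the pattern is less regular than for IE or radius.
Here both period and group differ, so the two effects have to be weighed against each other.
K > Ba: the two effects oppose for this pair; the down-group effect wins (48 vs 14 kJ/mol).
P > K: both effects reinforce here, so P is clearly the higher of the two.
Sn > P: this pair runs against the simple trend — see the exception note.
O > Sn: relative to Sn, both the across-period and down-group shifts push O's electron affinity up.
I > O: the two effects oppose for this pair; the across-period effect wins (295 vs 141 kJ/mol).
Note the exception: Sn has a higher electron affinity than P, contrary to the simple trend — adding an electron to P's half-filled np³ subshell costs electron-pairing energy.
For reference (kJ/mol): O 141, P 72, K 48, Sn 107, I 295, Ba 14.
So from lowest to highest: Ba < K < P < Sn < O < I.

Ba < K < P < Sn < O < I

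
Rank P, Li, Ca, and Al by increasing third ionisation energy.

IE_3 is the cost of taking one more electron from the +2 cation: P²⁺ still has 3 valence electrons; Li²⁺ is already 1 electron into the core; Ca²⁺ is the bare [Ar] core; Al²⁺ still has 1 valence electron.
Breaking into a closed-shell core is much more expensive than removing a leftover valence electron — Ca and Li have the largest IE_3 here.
Valence configurations: P²⁺ [Ne]3s²3p¹, Al²⁺ [Ne]3s¹.
Approximate IE_3 values (kJ/mol): P 2914, Li 11815, Ca 4912, Al 2745.
So the third ionization energies run Al < P < Ca < Li.

Al < P < Ca < Li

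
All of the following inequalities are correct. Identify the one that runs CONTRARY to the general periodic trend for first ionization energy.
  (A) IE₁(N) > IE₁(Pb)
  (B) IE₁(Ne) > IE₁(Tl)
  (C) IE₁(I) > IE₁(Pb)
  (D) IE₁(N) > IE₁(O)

(D)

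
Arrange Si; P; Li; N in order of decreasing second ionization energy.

Li > N > P > Si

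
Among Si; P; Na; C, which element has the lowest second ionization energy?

The second ionization energy removes an electron from the +1 ion. For each element: Si⁺ still has 3 valence electrons; P⁺ still has 4 valence electrons; Na⁺ is the bare [Ne] core; C⁺ still has 3 valence electrons.
Breaking into a closed-shell core is much more expensive than removing a leftover valence electron — Na has the largest IE_2 here.
Valence configurations: Si⁺ [Ne]3s²3p¹, P⁺ [Ne]3s²3p², C⁺ [He]2s²2p¹.
Tabulated IE_2 (kJ/mol): Si 1577, P 1907, Na 4562, C 2353.
Putting it together, IE_2: Si < P < C < Na.

Si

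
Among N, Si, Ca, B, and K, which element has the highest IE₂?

K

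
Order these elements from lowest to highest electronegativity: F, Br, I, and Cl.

I < Br < Cl < F

F is in period 2, group 17; Cl is in period 3, group 17; Br is in period 4, group 17; I is in period 5, group 17.
Atoms toward the upper right of the periodic table pull bonding electrons most strongly.
All are in group 17, so electronegativity increases up the group.
So from lowest to highest: I < Br < Cl < F.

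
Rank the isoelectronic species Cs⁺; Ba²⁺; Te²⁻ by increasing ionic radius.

Ba²⁺ < Cs⁺ < Te²⁻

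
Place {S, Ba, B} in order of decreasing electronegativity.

B is in period 2, group 13; S is in period 3, group 16; Ba is in period 6, group 2.
Atoms toward the upper right of the periodic table pull bonding electrons most strongly.
Here both period and group differ, so the two effects have to be weighed against each other.
B > Ba: both effects reinforce here, so B is clearly the higher of the two.
S > B: the two effects oppose for this pair; the across-period effect wins (2.58 vs 2.04).
For reference (Pauling): B 2.04, S 2.58, Ba 0.89.
So from highest to lowest: S > B > Ba.

S > B > Ba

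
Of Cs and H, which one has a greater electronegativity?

H

H is in period 1, group 1; Cs is in period 6, group 1.
EN rises left→right (higher Z_eff, smaller atoms) and falls top→bottom (larger, more shielded atoms).
All are in group 1, so electronegativity increases up the group.
So H has the greater electronegativity (H > Cs).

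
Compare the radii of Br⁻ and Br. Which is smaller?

Br

Forming Br⁻ adds 1 electron to Br. More electron–electron repulsion in the same shell, with unchanged nuclear charge, lets the cloud expand.
An anion is larger than its parent atom: Br⁻ > Br.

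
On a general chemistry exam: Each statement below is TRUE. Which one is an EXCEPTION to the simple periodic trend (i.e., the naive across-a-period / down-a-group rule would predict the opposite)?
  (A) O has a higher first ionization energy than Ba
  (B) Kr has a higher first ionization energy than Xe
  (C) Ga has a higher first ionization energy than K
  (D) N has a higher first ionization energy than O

The general trend: first ionization energy increases across a period and decreases down a group.
(A) O (period 2, group 16) vs Ba (period 6, group 2): the stated order agrees with the simple trend.
(B) Kr (period 4, group 18) vs Xe (period 5, group 18): the stated order agrees with the simple trend.
(C) Ga (period 4, group 13) vs K (period 4, group 1): the stated order agrees with the simple trend.
(D) N (period 2, group 15) vs O (period 2, group 16): the stated order contradicts the simple trend.
The exception is (D): pairing an electron in O's 2p⁴ costs repulsion energy, so O ionizes more easily than half-filled N (2p³).

(D)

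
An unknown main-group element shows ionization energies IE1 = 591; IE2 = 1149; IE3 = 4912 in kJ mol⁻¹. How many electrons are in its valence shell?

2

Look for the largest jump between consecutive ionization energies: IE3/IE2 ≈ 4.3, far larger than any earlier ratio.
That jump marks the point where a core electron is being removed. So the atom has 2 valence electrons.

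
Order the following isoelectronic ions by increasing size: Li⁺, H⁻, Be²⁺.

All of these have 2 electrons, so size is governed by nuclear charge alone: the more protons, the stronger the pull on the same electron cloud, and the smaller the ion.
Nuclear charges: Be²⁺ (Z=4), Li⁺ (Z=3), H⁻ (Z=1).
Smallest to largest: Be²⁺ < Li⁺ < H⁻.

Be²⁺, Li⁺, H⁻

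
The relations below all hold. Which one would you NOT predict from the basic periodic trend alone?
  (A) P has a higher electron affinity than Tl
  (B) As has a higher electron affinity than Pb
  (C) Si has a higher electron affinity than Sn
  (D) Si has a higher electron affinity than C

The general trend: electron affinity increases across a period and decreases down a group.
(A) P (period 3, group 15) vs Tl (period 6, group 13): the stated order agrees with the simple trend.
(B) As (period 4, group 15) vs Pb (period 6, group 14): the stated order agrees with the simple trend.
(C) Si (period 3, group 14) vs Sn (period 5, group 14): the stated order agrees with the simple trend.
(D) Si (period 3, group 14) vs C (period 2, group 14): the stated order contradicts the simple trend.
The exception is (D): Si's larger, more diffuse 3p orbitals accept an added electron slightly more readily than C's compact 2p.

(D)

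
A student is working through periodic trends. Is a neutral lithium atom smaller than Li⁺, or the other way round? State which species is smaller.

Li⁺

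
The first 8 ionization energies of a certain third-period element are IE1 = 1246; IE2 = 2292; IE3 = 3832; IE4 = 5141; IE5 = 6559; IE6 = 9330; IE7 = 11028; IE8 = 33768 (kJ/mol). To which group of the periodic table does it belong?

Look for the largest jump between consecutive ionization energies: IE8/IE7 ≈ 3.1, far larger than any earlier ratio.
That jump marks the point where a core electron is being removed. So the atom has 7 valence electrons.
A main-group element with 7 valence electrons is in group 17.

Group 17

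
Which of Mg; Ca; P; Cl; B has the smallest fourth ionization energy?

P

After 3 electrons have been removed, what remains? Mg³⁺ is already 1 electron into the core; Ca³⁺ is already 1 electron into the core; P³⁺ still has 2 valence electrons; Cl³⁺ still has 4 valence electrons; B³⁺ is the bare [He] core.
Pulling an electron out of a noble-gas core costs far more than removing a remaining valence electron, so Ca, Mg and B sit at the high end of IE_4.
Valence configurations: P³⁺ [Ne]3s², Cl³⁺ [Ne]3s²3p².
Tabulated IE_4 (kJ/mol): Mg 10543, Ca 6491, P 4964, Cl 5159, B 25026.
Hence IE_4: P < Cl < Ca < Mg < B.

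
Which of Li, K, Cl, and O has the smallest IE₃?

Cl

After 2 electrons have been removed, what remains? Li²⁺ is already 1 electron into the core; K²⁺ is already 1 electron into the core; Cl²⁺ still has 5 valence electrons; O²⁺ still has 4 valence electrons.
Usually core removal costs more than valence removal, but here the competition is close: a tightly held n=2 valence electron can cost more to remove than an n=3 core electron, so the actual values have to decide it.
Valence configurations: Cl²⁺ [Ne]3s²3p³, O²⁺ [He]2s²2p².
Approximate IE_3 values (kJ/mol): Li 11815, K 4420, Cl 3822, O 5300.
So the third ionization energies run Cl < K < O < Li.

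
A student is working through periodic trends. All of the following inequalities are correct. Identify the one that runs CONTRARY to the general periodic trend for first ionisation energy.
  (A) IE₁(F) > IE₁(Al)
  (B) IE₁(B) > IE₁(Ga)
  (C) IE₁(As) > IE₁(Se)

The general trend: first ionisation energy increases across a period and decreases down a group.
(A) F (period 2, group 17) vs Al (period 3, group 13): the stated order agrees with the simple trend.
(B) B (period 2, group 13) vs Ga (period 4, group 13): the stated order agrees with the simple trend.
(C) As (period 4, group 15) vs Se (period 4, group 16): the stated order contradicts the simple trend.
The exception is (C): Se (4p⁴) ionizes more easily than half-filled As (4p³).

(C)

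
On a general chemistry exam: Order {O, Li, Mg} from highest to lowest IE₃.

Li > Mg > O

The third ionization energy removes an electron from the +2 ion. For each element: O²⁺ still has 4 valence electrons; Li²⁺ is already 1 electron into the core; Mg²⁺ is the bare [Ne] core.
Pulling an electron out of a noble-gas core costs far more than removing a remaining valence electron, so Mg and Li sit at the high end of IE_3.
The numbers (kJ/mol): O 5300, Li 11815, Mg 7733.
So the third ionization energies run O < Mg < Li.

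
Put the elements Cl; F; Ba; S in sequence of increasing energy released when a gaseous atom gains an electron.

Ba < S < F < Cl

F is in period 2, group 17; S is in period 3, group 16; Cl is in period 3, group 17; Ba is in period 6, group 2.
Atoms with high Z_eff and room in the valence shell (especially the halogens) have the most exothermic electron affinities.
These span different periods and groups, so the two trends combine.
S > Ba: relative to Ba, both the across-period and down-group shifts push S's electron affinity up.
F > S: relative to S, both the across-period and down-group shifts push F's electron affinity up.
Cl > F: this pair runs against the simple trend — see the exception note.
Note the exception: Cl has a higher electron affinity than F, contrary to the simple trend — F's small 2p subshell makes the incoming electron feel strong e⁻–e⁻ repulsion, so Cl actually releases more energy on gaining an electron.
Tabulated electron affinity (kJ/mol): F 328, S 200, Cl 349, Ba 14.
So from lowest to highest: Ba < S < F < Cl.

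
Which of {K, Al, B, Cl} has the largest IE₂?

IE_2 is the cost of taking one more electron from the +1 cation: K⁺ is the bare [Ar] core; Al⁺ still has 2 valence electrons; B⁺ still has 2 valence electrons; Cl⁺ still has 6 valence electrons.
Pulling an electron out of a noble-gas core costs far more than removing a remaining valence electron, so K sits at the high end of IE_2.
Valence configurations: Al⁺ [Ne]3s², B⁺ [He]2s², Cl⁺ [Ne]3s²3p⁴.
Approximate IE_2 values (kJ/mol): K 3052, Al 1817, B 2427, Cl 2298.
Hence IE_2: Al < Cl < B < K.

K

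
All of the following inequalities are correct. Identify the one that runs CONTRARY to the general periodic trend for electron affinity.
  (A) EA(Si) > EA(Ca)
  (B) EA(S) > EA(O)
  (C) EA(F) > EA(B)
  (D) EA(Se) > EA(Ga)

(B)

The general trend: electron affinity increases across a period and decreases down a group.
(A) Si (period 3, group 14) vs Ca (period 4, group 2): the stated order agrees with the simple trend.
(B) S (period 3, group 16) vs O (period 2, group 16): the stated order contradicts the simple trend.
(C) F (period 2, group 17) vs B (period 2, group 13): the stated order agrees with the simple trend.
(D) Se (period 4, group 16) vs Ga (period 4, group 13): the stated order agrees with the simple trend.
The exception is (B): the compact 2p subshell of O repels the added electron more than S's larger 3p does.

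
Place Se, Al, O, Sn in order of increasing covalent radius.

O, Se, Al, Sn

O is in period 2, group 16; Al is in period 3, group 13; Se is in period 4, group 16; Sn is in period 5, group 14.
Atomic radius shrinks across a period as nuclear charge pulls the same shell inward, and grows down a group as new shells are added.
These span different periods and groups, so the two trends combine.
Se > O: Se sits below O in group 16, so the down-group effect alone puts Se larger.
Al > Se: the two effects oppose for this pair; the across-period effect wins (126 vs 116 pm).
Sn > Al: period and group pull opposite ways; the down-group shift dominates (140 vs 126 pm).
Approximate values (pm): O 63, Al 126, Se 116, Sn 140.
So from smallest to largest: O < Se < Al < Sn.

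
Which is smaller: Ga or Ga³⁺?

Forming Ga³⁺ removes 3 electrons from Ga. Fewer electrons for the same nuclear charge means less shielding and a higher Z_eff on the remaining electrons, and for main-group metals the entire outer shell is lost.
A cation is smaller than its parent atom: Ga³⁺ < Ga.

Ga³⁺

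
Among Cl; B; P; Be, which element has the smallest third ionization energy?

P

IE_3 is the cost of taking one more electron from the +2 cation: Cl²⁺ still has 5 valence electrons; B²⁺ still has 1 valence electron; P²⁺ still has 3 valence electrons; Be²⁺ is the bare [He] core.
Pulling an electron out of a noble-gas core costs far more than removing a remaining valence electron, so Be sits at the high end of IE_3.
Valence configurations: Cl²⁺ [Ne]3s²3p³, B²⁺ [He]2s¹, P²⁺ [Ne]3s²3p¹.
Approximate IE_3 values (kJ/mol): Cl 3822, B 3660, P 2914, Be 14849.
Putting it together, IE_3: P < B < Cl < Be.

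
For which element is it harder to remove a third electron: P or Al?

After 2 electrons have been removed, what remains? P²⁺ still has 3 valence electrons; Al²⁺ still has 1 valence electron.
All are still removing valence electrons, so compare the +2 ions as you would atoms: IE_3 generally rises across a period (higher Z_eff) and falls down a group (larger shell), subject to the usual subshell exceptions.
Valence configurations: P²⁺ [Ne]3s²3p¹, Al²⁺ [Ne]3s¹.
The numbers (kJ/mol): P 2914, Al 2745.
Overall IE_3 order: Al < P.

P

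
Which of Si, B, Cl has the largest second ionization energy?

After 1 electron has been removed, what remains? Si⁺ still has 3 valence electrons; B⁺ still has 2 valence electrons; Cl⁺ still has 6 valence electrons.
All are still removing valence electrons, so compare the +1 ions as you would atoms: IE_2 generally rises across a period (higher Z_eff) and falls down a group (larger shell), subject to the usual subshell exceptions.
Valence configurations: Si⁺ [Ne]3s²3p¹, B⁺ [He]2s², Cl⁺ [Ne]3s²3p⁴.
The numbers (kJ/mol): Si 1577, B 2427, Cl 2298.
Hence IE_2: Si < Cl < B.

B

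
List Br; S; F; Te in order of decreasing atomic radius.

Te, Br, S, F

F is in period 2, group 17; S is in period 3, group 16; Br is in period 4, group 17; Te is in period 5, group 16.
Moving right in a period, electrons are added to the same shell under a stronger nuclear pull, so atoms get smaller; moving down, a new shell is opened and atoms get larger.
These span different periods and groups, so the two trends combine.
S > F: relative to F, both the across-period and down-group shifts push S's atomic radius up.
Br > S: period and group pull opposite ways; the down-group shift dominates (114 vs 103 pm).
Te > Br: both effects reinforce here, so Te is clearly the larger of the two.
Approximate values (pm): F 64, S 103, Br 114, Te 136.
So from largest to smallest: Te > Br > S > F.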